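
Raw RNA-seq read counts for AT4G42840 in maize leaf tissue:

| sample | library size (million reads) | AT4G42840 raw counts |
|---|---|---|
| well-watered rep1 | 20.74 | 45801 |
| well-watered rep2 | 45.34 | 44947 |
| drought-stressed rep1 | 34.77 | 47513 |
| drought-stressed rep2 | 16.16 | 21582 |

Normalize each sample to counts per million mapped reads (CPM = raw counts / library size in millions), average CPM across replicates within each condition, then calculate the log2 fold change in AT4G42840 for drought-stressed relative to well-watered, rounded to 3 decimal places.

CPM(well-watered rep1) = 45801 / 20.74 = 2208.3414
CPM(well-watered rep2) = 44947 / 45.34 = 991.3322
CPM(drought-stressed rep1) = 47513 / 34.77 = 1366.4941
CPM(drought-stressed rep2) = 21582 / 16.16 = 1335.5198
mean CPM(well-watered) = 1599.8368; mean CPM(drought-stressed) = 1351.0070
Fold change = 1351.0070 / 1599.8368 = 0.84447
log2(0.84447) = -0.2439

-0.244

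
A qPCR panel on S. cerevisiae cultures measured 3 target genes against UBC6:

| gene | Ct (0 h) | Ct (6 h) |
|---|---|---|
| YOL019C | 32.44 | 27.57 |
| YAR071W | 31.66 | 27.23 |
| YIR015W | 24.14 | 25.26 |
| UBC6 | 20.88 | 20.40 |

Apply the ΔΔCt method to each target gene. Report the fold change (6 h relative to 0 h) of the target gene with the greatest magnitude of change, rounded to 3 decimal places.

YOL019C: ΔΔCt = (27.57−20.40) − (32.44−20.88) = 7.17 − 11.56 = -4.39; fold change = 2^4.39 = 20.966
YAR071W: ΔΔCt = (27.23−20.40) − (31.66−20.88) = 6.83 − 10.78 = -3.95; fold change = 2^3.95 = 15.455
YIR015W: ΔΔCt = (25.26−20.40) − (24.14−20.88) = 4.86 − 3.26 = 1.60; fold change = 2^-1.60 = 0.330
YOL019C has the largest |ΔΔCt| = 4.39.

20.966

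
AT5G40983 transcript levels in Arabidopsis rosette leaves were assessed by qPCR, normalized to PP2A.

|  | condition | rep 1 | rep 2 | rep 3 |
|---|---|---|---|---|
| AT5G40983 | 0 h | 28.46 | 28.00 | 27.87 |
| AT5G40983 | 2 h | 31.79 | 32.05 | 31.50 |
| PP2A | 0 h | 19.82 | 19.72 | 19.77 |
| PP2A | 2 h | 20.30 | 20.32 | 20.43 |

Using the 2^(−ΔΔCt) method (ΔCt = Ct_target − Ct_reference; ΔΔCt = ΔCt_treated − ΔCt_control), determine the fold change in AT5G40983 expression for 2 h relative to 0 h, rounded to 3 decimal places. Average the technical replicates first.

0.117

Mean Ct: AT5G40983 0 h 28.110; AT5G40983 2 h 31.780; PP2A 0 h 19.770; PP2A 2 h 20.350
ΔCt(0 h) = 28.110 − 19.770 = 8.340
ΔCt(2 h) = 31.780 − 20.350 = 11.430
ΔΔCt = 11.430 − 8.340 = 3.090
Fold change = 2^(−3.090) = 0.1174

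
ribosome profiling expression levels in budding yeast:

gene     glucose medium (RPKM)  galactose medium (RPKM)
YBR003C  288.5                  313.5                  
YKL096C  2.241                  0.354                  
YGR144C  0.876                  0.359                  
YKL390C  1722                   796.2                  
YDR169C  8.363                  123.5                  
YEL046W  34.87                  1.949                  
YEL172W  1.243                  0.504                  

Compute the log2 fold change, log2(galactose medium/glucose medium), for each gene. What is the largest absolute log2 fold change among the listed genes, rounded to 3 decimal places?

log2(313.5/288.5) = 0.120  (YBR003C)
log2(0.354/2.241) = -2.662  (YKL096C)
log2(0.359/0.876) = -1.287  (YGR144C)
log2(796.2/1722) = -1.113  (YKL390C)
log2(123.5/8.363) = 3.884  (YDR169C)
log2(1.949/34.87) = -4.161  (YEL046W)
log2(0.504/1.243) = -1.302  (YEL172W)
The largest magnitude belongs to YEL046W.

4.161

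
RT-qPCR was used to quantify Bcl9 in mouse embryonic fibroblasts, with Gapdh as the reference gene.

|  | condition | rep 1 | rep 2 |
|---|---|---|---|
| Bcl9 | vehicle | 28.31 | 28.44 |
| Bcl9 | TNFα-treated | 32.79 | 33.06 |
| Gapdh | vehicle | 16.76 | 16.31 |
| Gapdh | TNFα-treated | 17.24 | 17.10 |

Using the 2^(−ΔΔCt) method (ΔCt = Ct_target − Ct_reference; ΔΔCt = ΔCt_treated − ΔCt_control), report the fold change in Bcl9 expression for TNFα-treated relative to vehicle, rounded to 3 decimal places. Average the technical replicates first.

Mean Ct: Bcl9 vehicle 28.375; Bcl9 TNFα-treated 32.925; Gapdh vehicle 16.535; Gapdh TNFα-treated 17.170
ΔCt(vehicle) = 28.375 − 16.535 = 11.840
ΔCt(TNFα-treated) = 32.925 − 17.170 = 15.755
ΔΔCt = 15.755 − 11.840 = 3.915
Fold change = 2^(−3.915) = 0.0663

0.066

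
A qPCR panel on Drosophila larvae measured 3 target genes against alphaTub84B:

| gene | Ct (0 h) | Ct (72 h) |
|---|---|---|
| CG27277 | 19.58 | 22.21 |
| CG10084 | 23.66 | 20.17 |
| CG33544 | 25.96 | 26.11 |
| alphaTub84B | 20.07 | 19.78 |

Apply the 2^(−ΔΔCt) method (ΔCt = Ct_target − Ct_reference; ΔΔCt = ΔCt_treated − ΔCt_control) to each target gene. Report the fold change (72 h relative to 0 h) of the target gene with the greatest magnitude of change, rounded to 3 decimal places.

CG27277: ΔΔCt = (22.21−19.78) − (19.58−20.07) = 2.43 − (-0.49) = 2.92; fold change = 2^-2.92 = 0.132
CG10084: ΔΔCt = (20.17−19.78) − (23.66−20.07) = 0.39 − 3.59 = -3.20; fold change = 2^3.20 = 9.190
CG33544: ΔΔCt = (26.11−19.78) − (25.96−20.07) = 6.33 − 5.89 = 0.44; fold change = 2^-0.44 = 0.737
CG10084 has the largest |ΔΔCt| = 3.20.

9.190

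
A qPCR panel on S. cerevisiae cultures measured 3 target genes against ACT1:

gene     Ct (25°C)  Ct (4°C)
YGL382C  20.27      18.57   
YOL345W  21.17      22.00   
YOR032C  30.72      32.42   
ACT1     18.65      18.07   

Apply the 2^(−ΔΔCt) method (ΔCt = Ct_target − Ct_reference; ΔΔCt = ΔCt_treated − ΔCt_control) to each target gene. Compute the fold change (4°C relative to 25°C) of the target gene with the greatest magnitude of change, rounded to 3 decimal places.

YGL382C: ΔΔCt = (18.57−18.07) − (20.27−18.65) = 0.50 − 1.62 = -1.12; fold change = 2^1.12 = 2.173
YOL345W: ΔΔCt = (22.00−18.07) − (21.17−18.65) = 3.93 − 2.52 = 1.41; fold change = 2^-1.41 = 0.376
YOR032C: ΔΔCt = (32.42−18.07) − (30.72−18.65) = 14.35 − 12.07 = 2.28; fold change = 2^-2.28 = 0.206
YOR032C has the largest |ΔΔCt| = 2.28.

0.206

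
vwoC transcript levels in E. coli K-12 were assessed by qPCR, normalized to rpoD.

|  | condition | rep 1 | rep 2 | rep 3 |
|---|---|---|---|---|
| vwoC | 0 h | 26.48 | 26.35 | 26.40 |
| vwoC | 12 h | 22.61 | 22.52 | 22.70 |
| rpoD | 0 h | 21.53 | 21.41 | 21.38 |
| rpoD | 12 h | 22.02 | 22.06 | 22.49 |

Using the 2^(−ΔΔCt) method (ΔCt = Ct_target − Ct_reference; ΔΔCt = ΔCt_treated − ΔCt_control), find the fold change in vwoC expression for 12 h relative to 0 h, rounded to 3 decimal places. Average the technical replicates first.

Mean Ct: vwoC 0 h 26.410; vwoC 12 h 22.610; rpoD 0 h 21.440; rpoD 12 h 22.190
ΔCt(0 h) = 26.410 − 21.440 = 4.970
ΔCt(12 h) = 22.610 − 22.190 = 0.420
ΔΔCt = 0.420 − 4.970 = -4.550
Fold change = 2^(−(-4.550)) = 2^4.550 = 23.4254

23.425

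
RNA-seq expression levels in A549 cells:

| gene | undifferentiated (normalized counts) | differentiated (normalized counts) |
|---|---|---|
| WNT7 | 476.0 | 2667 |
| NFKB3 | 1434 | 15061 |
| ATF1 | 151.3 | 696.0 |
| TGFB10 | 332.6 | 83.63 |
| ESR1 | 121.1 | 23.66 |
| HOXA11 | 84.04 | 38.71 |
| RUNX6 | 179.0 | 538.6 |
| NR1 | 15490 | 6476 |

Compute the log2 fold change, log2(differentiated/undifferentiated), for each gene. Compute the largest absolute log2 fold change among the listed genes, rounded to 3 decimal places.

3.393

log2(2667/476.0) = 2.486  (WNT7)
log2(15061/1434) = 3.393  (NFKB3)
log2(696.0/151.3) = 2.202  (ATF1)
log2(83.63/332.6) = -1.992  (TGFB10)
log2(23.66/121.1) = -2.356  (ESR1)
log2(38.71/84.04) = -1.118  (HOXA11)
log2(538.6/179.0) = 1.589  (RUNX6)
log2(6476/15490) = -1.258  (NR1)
The largest magnitude belongs to NFKB3.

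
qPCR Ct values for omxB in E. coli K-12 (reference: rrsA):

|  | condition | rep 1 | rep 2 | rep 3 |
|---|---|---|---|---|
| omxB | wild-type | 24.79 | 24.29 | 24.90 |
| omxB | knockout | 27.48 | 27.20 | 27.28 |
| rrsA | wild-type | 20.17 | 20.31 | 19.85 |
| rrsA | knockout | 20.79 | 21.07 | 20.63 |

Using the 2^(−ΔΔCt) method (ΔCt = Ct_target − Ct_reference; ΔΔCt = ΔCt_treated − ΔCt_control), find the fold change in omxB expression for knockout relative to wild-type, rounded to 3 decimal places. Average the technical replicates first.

Mean Ct: omxB wild-type 24.660; omxB knockout 27.320; rrsA wild-type 20.110; rrsA knockout 20.830
ΔCt(wild-type) = 24.660 − 20.110 = 4.550
ΔCt(knockout) = 27.320 − 20.830 = 6.490
ΔΔCt = 6.490 − 4.550 = 1.940
Fold change = 2^(−1.940) = 0.2606

0.261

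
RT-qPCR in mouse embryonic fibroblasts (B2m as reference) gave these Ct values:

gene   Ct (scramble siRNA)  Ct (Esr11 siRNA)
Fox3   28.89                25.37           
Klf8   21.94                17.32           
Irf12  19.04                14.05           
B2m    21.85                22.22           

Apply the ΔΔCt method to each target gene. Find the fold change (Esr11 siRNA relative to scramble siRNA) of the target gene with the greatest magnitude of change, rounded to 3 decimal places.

Fox3: ΔΔCt = (25.37−22.22) − (28.89−21.85) = 3.15 − 7.04 = -3.89; fold change = 2^3.89 = 14.825
Klf8: ΔΔCt = (17.32−22.22) − (21.94−21.85) = -4.90 − 0.09 = -4.99; fold change = 2^4.99 = 31.779
Irf12: ΔΔCt = (14.05−22.22) − (19.04−21.85) = -8.17 − (-2.81) = -5.36; fold change = 2^5.36 = 41.070
Irf12 has the largest |ΔΔCt| = 5.36.

41.070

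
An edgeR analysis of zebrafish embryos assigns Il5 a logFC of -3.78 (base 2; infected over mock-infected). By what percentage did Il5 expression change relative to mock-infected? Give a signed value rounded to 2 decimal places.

Fold change = 2^(-3.78) = 0.0728
Percent change = (FC − 1) × 100% = (0.0728 − 1) × 100 = -92.72%

-92.72%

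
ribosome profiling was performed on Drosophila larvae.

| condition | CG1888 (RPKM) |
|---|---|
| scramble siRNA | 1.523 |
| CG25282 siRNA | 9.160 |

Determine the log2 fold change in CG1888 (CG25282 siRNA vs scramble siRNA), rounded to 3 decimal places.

Fold change = 9.160 / 1.523 = 6.0144
log2(6.0144) = 2.5884

2.588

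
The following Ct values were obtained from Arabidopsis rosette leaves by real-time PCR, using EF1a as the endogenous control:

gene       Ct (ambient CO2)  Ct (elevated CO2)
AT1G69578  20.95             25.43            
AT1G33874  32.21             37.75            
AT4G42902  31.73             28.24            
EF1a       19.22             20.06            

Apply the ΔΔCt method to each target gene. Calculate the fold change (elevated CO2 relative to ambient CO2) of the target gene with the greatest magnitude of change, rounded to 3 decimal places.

AT1G69578: ΔΔCt = (25.43−20.06) − (20.95−19.22) = 5.37 − 1.73 = 3.64; fold change = 2^-3.64 = 0.080
AT1G33874: ΔΔCt = (37.75−20.06) − (32.21−19.22) = 17.69 − 12.99 = 4.70; fold change = 2^-4.70 = 0.038
AT4G42902: ΔΔCt = (28.24−20.06) − (31.73−19.22) = 8.18 − 12.51 = -4.33; fold change = 2^4.33 = 20.112
AT1G33874 has the largest |ΔΔCt| = 4.70.

0.038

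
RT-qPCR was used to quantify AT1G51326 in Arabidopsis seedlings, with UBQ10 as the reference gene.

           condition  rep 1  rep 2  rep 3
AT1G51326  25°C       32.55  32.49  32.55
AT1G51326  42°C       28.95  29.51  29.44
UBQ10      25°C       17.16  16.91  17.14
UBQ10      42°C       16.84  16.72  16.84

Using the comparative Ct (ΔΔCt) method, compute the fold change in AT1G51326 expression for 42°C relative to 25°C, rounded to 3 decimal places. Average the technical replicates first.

Mean Ct: AT1G51326 25°C 32.530; AT1G51326 42°C 29.300; UBQ10 25°C 17.070; UBQ10 42°C 16.800
ΔCt(25°C) = 32.530 − 17.070 = 15.460
ΔCt(42°C) = 29.300 − 16.800 = 12.500
ΔΔCt = 12.500 − 15.460 = -2.960
Fold change = 2^(−(-2.960)) = 2^2.960 = 7.7812

7.781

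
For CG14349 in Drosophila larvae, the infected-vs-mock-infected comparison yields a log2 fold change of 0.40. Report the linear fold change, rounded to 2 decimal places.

1.32

Fold change = 2^(0.40) = 1.320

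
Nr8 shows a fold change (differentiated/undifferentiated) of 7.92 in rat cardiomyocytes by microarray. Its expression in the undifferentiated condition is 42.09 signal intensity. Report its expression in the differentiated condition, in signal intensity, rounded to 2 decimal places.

differentiated expression = 42.09 × 7.92 = 333.35

333.35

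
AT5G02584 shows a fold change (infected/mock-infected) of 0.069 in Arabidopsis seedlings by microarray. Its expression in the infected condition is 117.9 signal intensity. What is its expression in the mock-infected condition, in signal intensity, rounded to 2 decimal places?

mock-infected expression = 117.9 / 0.069 = 1708.70

1708.70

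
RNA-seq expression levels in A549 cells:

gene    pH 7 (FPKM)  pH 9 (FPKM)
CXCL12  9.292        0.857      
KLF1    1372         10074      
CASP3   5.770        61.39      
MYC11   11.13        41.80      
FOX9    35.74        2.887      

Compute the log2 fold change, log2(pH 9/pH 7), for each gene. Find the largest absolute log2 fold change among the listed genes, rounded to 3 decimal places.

3.630

log2(0.857/9.292) = -3.439  (CXCL12)
log2(10074/1372) = 2.876  (KLF1)
log2(61.39/5.770) = 3.411  (CASP3)
log2(41.80/11.13) = 1.909  (MYC11)
log2(2.887/35.74) = -3.630  (FOX9)
The largest magnitude belongs to FOX9.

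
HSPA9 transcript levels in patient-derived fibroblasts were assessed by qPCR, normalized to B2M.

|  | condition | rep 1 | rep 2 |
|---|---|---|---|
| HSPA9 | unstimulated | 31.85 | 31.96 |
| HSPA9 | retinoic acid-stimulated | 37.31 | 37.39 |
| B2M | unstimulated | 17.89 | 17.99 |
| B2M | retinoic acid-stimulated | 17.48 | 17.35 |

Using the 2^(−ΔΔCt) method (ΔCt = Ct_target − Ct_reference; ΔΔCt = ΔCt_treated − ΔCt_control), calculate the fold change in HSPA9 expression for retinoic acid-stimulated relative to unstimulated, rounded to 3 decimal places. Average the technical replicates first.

0.016

Mean Ct: HSPA9 unstimulated 31.905; HSPA9 retinoic acid-stimulated 37.350; B2M unstimulated 17.940; B2M retinoic acid-stimulated 17.415
ΔCt(unstimulated) = 31.905 − 17.940 = 13.965
ΔCt(retinoic acid-stimulated) = 37.350 − 17.415 = 19.935
ΔΔCt = 19.935 − 13.965 = 5.970
Fold change = 2^(−5.970) = 0.0160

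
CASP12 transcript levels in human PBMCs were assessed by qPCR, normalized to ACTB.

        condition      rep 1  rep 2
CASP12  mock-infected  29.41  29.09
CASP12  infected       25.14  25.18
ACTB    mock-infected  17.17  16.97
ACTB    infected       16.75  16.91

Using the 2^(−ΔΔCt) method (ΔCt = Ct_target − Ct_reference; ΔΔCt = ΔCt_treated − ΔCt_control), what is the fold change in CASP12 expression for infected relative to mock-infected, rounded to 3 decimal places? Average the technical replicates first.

14.420

Mean Ct: CASP12 mock-infected 29.250; CASP12 infected 25.160; ACTB mock-infected 17.070; ACTB infected 16.830
ΔCt(mock-infected) = 29.250 − 17.070 = 12.180
ΔCt(infected) = 25.160 − 16.830 = 8.330
ΔΔCt = 8.330 − 12.180 = -3.850
Fold change = 2^(−(-3.850)) = 2^3.850 = 14.4200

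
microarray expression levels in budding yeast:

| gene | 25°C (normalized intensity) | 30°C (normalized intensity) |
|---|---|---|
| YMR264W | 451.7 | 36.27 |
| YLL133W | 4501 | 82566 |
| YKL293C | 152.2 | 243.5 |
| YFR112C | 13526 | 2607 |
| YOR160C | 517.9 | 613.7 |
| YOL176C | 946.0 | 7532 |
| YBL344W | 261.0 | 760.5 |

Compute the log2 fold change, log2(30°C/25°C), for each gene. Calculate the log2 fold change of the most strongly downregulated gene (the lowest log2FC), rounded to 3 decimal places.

-3.639

log2(36.27/451.7) = -3.639  (YMR264W)
log2(82566/4501) = 4.197  (YLL133W)
log2(243.5/152.2) = 0.678  (YKL293C)
log2(2607/13526) = -2.375  (YFR112C)
log2(613.7/517.9) = 0.245  (YOR160C)
log2(7532/946.0) = 2.993  (YOL176C)
log2(760.5/261.0) = 1.543  (YBL344W)
YMR264W is most strongly downregulated.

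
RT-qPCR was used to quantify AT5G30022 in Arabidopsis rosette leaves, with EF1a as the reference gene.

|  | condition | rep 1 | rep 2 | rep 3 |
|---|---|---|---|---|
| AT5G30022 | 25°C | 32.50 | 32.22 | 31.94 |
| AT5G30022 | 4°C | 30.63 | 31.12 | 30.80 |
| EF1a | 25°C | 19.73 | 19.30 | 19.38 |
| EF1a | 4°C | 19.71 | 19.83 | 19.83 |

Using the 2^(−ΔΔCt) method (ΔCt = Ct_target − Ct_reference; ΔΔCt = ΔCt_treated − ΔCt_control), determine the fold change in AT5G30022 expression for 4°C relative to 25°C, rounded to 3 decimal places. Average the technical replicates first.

Mean Ct: AT5G30022 25°C 32.220; AT5G30022 4°C 30.850; EF1a 25°C 19.470; EF1a 4°C 19.790
ΔCt(25°C) = 32.220 − 19.470 = 12.750
ΔCt(4°C) = 30.850 − 19.790 = 11.060
ΔΔCt = 11.060 − 12.750 = -1.690
Fold change = 2^(−(-1.690)) = 2^1.690 = 3.2266

3.227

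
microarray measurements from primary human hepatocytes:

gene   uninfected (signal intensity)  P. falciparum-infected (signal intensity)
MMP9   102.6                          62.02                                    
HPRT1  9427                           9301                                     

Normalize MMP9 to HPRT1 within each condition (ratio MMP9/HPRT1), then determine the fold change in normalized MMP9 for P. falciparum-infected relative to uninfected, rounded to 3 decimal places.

MMP9/HPRT1 (uninfected) = 102.6 / 9427 = 0.010884
MMP9/HPRT1 (P. falciparum-infected) = 62.02 / 9301 = 0.0066681
Fold change = 0.0066681 / 0.010884 = 0.6127

0.613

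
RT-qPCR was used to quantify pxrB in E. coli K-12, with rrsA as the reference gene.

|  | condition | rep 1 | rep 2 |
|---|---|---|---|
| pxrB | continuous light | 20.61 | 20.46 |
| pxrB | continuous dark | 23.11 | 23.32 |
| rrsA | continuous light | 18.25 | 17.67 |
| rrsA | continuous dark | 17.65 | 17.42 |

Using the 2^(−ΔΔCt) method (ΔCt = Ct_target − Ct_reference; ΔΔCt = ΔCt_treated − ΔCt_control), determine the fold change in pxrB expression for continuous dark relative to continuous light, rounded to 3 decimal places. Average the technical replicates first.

0.116

Mean Ct: pxrB continuous light 20.535; pxrB continuous dark 23.215; rrsA continuous light 17.960; rrsA continuous dark 17.535
ΔCt(continuous light) = 20.535 − 17.960 = 2.575
ΔCt(continuous dark) = 23.215 − 17.535 = 5.680
ΔΔCt = 5.680 − 2.575 = 3.105
Fold change = 2^(−3.105) = 0.1162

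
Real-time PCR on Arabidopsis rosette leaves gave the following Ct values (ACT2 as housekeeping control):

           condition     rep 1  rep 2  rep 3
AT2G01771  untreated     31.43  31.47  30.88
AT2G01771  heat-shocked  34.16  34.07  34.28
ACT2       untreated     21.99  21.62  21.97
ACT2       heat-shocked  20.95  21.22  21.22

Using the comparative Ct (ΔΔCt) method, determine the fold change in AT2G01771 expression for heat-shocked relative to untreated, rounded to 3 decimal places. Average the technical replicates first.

Mean Ct: AT2G01771 untreated 31.260; AT2G01771 heat-shocked 34.170; ACT2 untreated 21.860; ACT2 heat-shocked 21.130
ΔCt(untreated) = 31.260 − 21.860 = 9.400
ΔCt(heat-shocked) = 34.170 − 21.130 = 13.040
ΔΔCt = 13.040 − 9.400 = 3.640
Fold change = 2^(−3.640) = 0.0802

0.080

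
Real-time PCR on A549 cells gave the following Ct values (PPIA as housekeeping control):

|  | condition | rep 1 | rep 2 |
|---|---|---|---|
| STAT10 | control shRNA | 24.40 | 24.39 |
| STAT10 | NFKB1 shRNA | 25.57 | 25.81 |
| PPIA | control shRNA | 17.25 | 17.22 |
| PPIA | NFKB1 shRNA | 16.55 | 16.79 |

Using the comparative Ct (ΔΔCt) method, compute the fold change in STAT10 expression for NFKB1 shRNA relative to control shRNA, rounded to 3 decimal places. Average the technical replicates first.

Mean Ct: STAT10 control shRNA 24.395; STAT10 NFKB1 shRNA 25.690; PPIA control shRNA 17.235; PPIA NFKB1 shRNA 16.670
ΔCt(control shRNA) = 24.395 − 17.235 = 7.160
ΔCt(NFKB1 shRNA) = 25.690 − 16.670 = 9.020
ΔΔCt = 9.020 − 7.160 = 1.860
Fold change = 2^(−1.860) = 0.2755

0.275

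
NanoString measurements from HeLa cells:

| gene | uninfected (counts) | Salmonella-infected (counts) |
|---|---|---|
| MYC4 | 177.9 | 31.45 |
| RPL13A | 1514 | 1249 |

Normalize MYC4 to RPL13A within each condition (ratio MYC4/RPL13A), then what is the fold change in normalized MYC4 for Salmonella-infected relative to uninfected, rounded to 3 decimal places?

0.214

MYC4/RPL13A (uninfected) = 177.9 / 1514 = 0.1175
MYC4/RPL13A (Salmonella-infected) = 31.45 / 1249 = 0.02518
Fold change = 0.02518 / 0.1175 = 0.2143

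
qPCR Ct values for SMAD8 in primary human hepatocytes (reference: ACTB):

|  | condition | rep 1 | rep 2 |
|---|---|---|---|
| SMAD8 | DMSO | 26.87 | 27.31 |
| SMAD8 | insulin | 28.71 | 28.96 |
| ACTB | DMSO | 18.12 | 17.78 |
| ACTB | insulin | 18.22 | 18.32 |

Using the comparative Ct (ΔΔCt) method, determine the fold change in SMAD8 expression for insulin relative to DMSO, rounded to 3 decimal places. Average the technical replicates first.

Mean Ct: SMAD8 DMSO 27.090; SMAD8 insulin 28.835; ACTB DMSO 17.950; ACTB insulin 18.270
ΔCt(DMSO) = 27.090 − 17.950 = 9.140
ΔCt(insulin) = 28.835 − 18.270 = 10.565
ΔΔCt = 10.565 − 9.140 = 1.425
Fold change = 2^(−1.425) = 0.3724

0.372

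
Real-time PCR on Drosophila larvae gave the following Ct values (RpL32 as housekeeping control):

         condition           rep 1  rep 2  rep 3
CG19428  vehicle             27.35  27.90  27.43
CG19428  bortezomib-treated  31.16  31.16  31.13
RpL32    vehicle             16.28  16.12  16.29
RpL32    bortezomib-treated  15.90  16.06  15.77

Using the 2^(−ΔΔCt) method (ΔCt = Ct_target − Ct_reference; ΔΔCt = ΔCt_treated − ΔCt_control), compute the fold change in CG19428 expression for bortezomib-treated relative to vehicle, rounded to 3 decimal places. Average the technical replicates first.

Mean Ct: CG19428 vehicle 27.560; CG19428 bortezomib-treated 31.150; RpL32 vehicle 16.230; RpL32 bortezomib-treated 15.910
ΔCt(vehicle) = 27.560 − 16.230 = 11.330
ΔCt(bortezomib-treated) = 31.150 − 15.910 = 15.240
ΔΔCt = 15.240 − 11.330 = 3.910
Fold change = 2^(−3.910) = 0.0665

0.067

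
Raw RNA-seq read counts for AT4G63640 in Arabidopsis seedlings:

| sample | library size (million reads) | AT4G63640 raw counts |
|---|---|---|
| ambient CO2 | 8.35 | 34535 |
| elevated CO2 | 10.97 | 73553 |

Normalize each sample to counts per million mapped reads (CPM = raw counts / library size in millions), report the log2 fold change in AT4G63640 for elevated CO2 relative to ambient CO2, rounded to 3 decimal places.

CPM(ambient CO2) = 34535 / 8.35 = 4135.9281
CPM(elevated CO2) = 73553 / 10.97 = 6704.9225
Fold change = 6704.9225 / 4135.9281 = 1.62114
log2(1.62114) = 0.6970

0.697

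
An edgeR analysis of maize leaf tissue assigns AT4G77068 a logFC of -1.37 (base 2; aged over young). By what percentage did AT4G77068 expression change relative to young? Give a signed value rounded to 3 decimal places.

-61.311%

Fold change = 2^(-1.37) = 0.3869
Percent change = (FC − 1) × 100% = (0.3869 − 1) × 100 = -61.311%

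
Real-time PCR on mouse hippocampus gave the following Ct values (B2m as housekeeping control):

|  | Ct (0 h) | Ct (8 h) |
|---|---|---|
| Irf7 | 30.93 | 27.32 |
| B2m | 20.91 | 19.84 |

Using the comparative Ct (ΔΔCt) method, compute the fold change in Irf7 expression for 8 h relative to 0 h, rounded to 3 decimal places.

ΔCt(0 h) = 30.930 − 20.910 = 10.020
ΔCt(8 h) = 27.320 − 19.840 = 7.480
ΔΔCt = 7.480 − 10.020 = -2.540
Fold change = 2^(−(-2.540)) = 2^2.540 = 5.8159

5.816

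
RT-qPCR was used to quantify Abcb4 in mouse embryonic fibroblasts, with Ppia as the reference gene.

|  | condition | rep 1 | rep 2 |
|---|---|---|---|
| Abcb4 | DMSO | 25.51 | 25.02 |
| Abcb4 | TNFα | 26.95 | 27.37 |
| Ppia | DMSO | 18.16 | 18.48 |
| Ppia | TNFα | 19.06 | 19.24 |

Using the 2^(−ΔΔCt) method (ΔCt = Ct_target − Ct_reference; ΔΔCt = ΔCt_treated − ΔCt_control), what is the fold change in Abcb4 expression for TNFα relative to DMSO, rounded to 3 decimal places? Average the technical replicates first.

0.478

Mean Ct: Abcb4 DMSO 25.265; Abcb4 TNFα 27.160; Ppia DMSO 18.320; Ppia TNFα 19.150
ΔCt(DMSO) = 25.265 − 18.320 = 6.945
ΔCt(TNFα) = 27.160 − 19.150 = 8.010
ΔΔCt = 8.010 − 6.945 = 1.065
Fold change = 2^(−1.065) = 0.4780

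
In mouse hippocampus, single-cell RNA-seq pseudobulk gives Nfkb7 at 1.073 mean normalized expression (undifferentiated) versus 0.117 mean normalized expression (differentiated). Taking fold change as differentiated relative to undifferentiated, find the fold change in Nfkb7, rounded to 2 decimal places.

Fold change = 0.117 / 1.073 = 0.109
Nfkb7 is downregulated.

0.11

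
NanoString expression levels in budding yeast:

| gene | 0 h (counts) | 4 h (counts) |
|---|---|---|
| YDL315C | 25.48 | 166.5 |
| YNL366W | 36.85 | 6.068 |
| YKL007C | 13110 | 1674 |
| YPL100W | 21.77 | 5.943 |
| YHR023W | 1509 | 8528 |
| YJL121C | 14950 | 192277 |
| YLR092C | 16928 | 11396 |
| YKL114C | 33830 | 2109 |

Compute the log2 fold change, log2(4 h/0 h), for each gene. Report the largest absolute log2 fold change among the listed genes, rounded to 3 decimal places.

4.004

log2(166.5/25.48) = 2.708  (YDL315C)
log2(6.068/36.85) = -2.602  (YNL366W)
log2(1674/13110) = -2.969  (YKL007C)
log2(5.943/21.77) = -1.873  (YPL100W)
log2(8528/1509) = 2.499  (YHR023W)
log2(192277/14950) = 3.685  (YJL121C)
log2(11396/16928) = -0.571  (YLR092C)
log2(2109/33830) = -4.004  (YKL114C)
The largest magnitude belongs to YKL114C.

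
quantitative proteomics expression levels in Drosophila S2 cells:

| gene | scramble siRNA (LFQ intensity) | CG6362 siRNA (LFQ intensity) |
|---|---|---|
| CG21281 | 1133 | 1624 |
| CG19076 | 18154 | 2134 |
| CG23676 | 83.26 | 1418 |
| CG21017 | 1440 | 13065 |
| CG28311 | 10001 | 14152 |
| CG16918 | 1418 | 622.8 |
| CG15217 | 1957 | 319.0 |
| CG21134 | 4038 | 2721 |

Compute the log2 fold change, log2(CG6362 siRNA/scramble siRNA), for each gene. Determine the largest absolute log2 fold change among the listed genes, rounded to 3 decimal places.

log2(1624/1133) = 0.519  (CG21281)
log2(2134/18154) = -3.089  (CG19076)
log2(1418/83.26) = 4.090  (CG23676)
log2(13065/1440) = 3.182  (CG21017)
log2(14152/10001) = 0.501  (CG28311)
log2(622.8/1418) = -1.187  (CG16918)
log2(319.0/1957) = -2.617  (CG15217)
log2(2721/4038) = -0.570  (CG21134)
The largest magnitude belongs to CG23676.

4.090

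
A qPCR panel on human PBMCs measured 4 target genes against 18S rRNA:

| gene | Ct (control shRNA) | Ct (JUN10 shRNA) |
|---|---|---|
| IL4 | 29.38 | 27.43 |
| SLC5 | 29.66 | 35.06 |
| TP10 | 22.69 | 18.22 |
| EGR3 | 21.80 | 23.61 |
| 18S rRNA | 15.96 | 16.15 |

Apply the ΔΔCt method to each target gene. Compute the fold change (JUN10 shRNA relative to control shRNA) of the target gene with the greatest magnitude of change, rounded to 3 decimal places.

IL4: ΔΔCt = (27.43−16.15) − (29.38−15.96) = 11.28 − 13.42 = -2.14; fold change = 2^2.14 = 4.408
SLC5: ΔΔCt = (35.06−16.15) − (29.66−15.96) = 18.91 − 13.70 = 5.21; fold change = 2^-5.21 = 0.027
TP10: ΔΔCt = (18.22−16.15) − (22.69−15.96) = 2.07 − 6.73 = -4.66; fold change = 2^4.66 = 25.281
EGR3: ΔΔCt = (23.61−16.15) − (21.80−15.96) = 7.46 − 5.84 = 1.62; fold change = 2^-1.62 = 0.325
SLC5 has the largest |ΔΔCt| = 5.21.

0.027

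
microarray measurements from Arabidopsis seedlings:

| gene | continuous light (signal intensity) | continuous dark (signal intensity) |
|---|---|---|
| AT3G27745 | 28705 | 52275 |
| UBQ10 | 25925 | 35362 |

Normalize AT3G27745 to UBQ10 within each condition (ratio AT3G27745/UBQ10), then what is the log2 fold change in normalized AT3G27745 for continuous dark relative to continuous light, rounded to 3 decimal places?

AT3G27745/UBQ10 (continuous light) = 28705 / 25925 = 1.1072
AT3G27745/UBQ10 (continuous dark) = 52275 / 35362 = 1.4783
Fold change = 1.4783 / 1.1072 = 1.3351
log2(1.3351) = 0.4170

0.417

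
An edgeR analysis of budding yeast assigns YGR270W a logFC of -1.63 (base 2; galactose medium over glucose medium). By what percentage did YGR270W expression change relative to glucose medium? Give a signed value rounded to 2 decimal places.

-67.69%

Fold change = 2^(-1.63) = 0.3231
Percent change = (FC − 1) × 100% = (0.3231 − 1) × 100 = -67.69%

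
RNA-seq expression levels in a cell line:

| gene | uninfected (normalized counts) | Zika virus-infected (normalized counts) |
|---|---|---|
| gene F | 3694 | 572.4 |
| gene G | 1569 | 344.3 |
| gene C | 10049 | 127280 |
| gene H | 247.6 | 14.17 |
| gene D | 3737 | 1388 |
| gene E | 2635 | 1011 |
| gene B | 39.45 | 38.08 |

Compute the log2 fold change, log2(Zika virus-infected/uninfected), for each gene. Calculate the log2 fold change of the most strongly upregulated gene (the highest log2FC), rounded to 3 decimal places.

3.663

log2(572.4/3694) = -2.690  (gene F)
log2(344.3/1569) = -2.188  (gene G)
log2(127280/10049) = 3.663  (gene C)
log2(14.17/247.6) = -4.127  (gene H)
log2(1388/3737) = -1.429  (gene D)
log2(1011/2635) = -1.382  (gene E)
log2(38.08/39.45) = -0.051  (gene B)
gene C is most strongly upregulated.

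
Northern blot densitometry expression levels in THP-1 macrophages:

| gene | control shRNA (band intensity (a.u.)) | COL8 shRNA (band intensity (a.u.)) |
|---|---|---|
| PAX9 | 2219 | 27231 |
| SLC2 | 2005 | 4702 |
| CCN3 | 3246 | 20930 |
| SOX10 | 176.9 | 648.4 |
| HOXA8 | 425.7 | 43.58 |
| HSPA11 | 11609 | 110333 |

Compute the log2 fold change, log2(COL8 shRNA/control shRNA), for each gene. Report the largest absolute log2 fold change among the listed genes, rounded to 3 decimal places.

log2(27231/2219) = 3.617  (PAX9)
log2(4702/2005) = 1.230  (SLC2)
log2(20930/3246) = 2.689  (CCN3)
log2(648.4/176.9) = 1.874  (SOX10)
log2(43.58/425.7) = -3.288  (HOXA8)
log2(110333/11609) = 3.249  (HSPA11)
The largest magnitude belongs to PAX9.

3.617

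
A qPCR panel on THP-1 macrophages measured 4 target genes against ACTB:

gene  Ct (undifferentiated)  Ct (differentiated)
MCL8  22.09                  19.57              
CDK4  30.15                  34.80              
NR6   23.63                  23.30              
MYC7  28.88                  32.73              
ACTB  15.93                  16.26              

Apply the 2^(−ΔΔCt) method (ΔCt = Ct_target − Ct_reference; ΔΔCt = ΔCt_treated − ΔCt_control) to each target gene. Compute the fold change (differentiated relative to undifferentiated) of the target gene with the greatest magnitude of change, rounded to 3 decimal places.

MCL8: ΔΔCt = (19.57−16.26) − (22.09−15.93) = 3.31 − 6.16 = -2.85; fold change = 2^2.85 = 7.210
CDK4: ΔΔCt = (34.80−16.26) − (30.15−15.93) = 18.54 − 14.22 = 4.32; fold change = 2^-4.32 = 0.050
NR6: ΔΔCt = (23.30−16.26) − (23.63−15.93) = 7.04 − 7.70 = -0.66; fold change = 2^0.66 = 1.580
MYC7: ΔΔCt = (32.73−16.26) − (28.88−15.93) = 16.47 − 12.95 = 3.52; fold change = 2^-3.52 = 0.087
CDK4 has the largest |ΔΔCt| = 4.32.

0.050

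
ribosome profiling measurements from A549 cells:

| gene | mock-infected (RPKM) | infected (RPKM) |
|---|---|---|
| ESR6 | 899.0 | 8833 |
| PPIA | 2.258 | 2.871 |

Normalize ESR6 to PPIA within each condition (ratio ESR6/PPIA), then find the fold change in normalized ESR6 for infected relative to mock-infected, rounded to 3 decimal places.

7.728

ESR6/PPIA (mock-infected) = 899.0 / 2.258 = 398.14
ESR6/PPIA (infected) = 8833 / 2.871 = 3076.6
Fold change = 3076.6 / 398.14 = 7.7275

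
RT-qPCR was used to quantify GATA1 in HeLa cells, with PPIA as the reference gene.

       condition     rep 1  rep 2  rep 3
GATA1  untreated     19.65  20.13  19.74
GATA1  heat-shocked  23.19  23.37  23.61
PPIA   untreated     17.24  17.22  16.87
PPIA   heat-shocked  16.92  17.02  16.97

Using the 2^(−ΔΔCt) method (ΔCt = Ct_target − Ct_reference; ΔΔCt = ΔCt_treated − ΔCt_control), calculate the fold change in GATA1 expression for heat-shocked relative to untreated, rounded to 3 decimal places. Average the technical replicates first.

Mean Ct: GATA1 untreated 19.840; GATA1 heat-shocked 23.390; PPIA untreated 17.110; PPIA heat-shocked 16.970
ΔCt(untreated) = 19.840 − 17.110 = 2.730
ΔCt(heat-shocked) = 23.390 − 16.970 = 6.420
ΔΔCt = 6.420 − 2.730 = 3.690
Fold change = 2^(−3.690) = 0.0775

0.077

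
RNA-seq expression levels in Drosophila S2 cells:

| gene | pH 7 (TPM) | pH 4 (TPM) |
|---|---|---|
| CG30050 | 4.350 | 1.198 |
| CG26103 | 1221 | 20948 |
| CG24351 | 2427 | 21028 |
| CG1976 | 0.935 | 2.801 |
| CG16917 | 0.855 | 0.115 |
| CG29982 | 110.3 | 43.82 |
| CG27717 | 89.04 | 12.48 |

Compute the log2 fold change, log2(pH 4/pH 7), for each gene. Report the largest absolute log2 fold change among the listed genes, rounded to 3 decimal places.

log2(1.198/4.350) = -1.860  (CG30050)
log2(20948/1221) = 4.101  (CG26103)
log2(21028/2427) = 3.115  (CG24351)
log2(2.801/0.935) = 1.583  (CG1976)
log2(0.115/0.855) = -2.894  (CG16917)
log2(43.82/110.3) = -1.332  (CG29982)
log2(12.48/89.04) = -2.835  (CG27717)
The largest magnitude belongs to CG26103.

4.101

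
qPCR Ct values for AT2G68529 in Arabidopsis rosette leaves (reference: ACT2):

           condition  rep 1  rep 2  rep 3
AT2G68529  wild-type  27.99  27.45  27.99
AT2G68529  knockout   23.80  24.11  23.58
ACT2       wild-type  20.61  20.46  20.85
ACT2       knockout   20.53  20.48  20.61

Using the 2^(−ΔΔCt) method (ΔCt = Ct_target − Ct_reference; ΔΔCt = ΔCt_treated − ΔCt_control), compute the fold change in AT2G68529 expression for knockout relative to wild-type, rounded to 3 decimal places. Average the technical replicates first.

14.723

Mean Ct: AT2G68529 wild-type 27.810; AT2G68529 knockout 23.830; ACT2 wild-type 20.640; ACT2 knockout 20.540
ΔCt(wild-type) = 27.810 − 20.640 = 7.170
ΔCt(knockout) = 23.830 − 20.540 = 3.290
ΔΔCt = 3.290 − 7.170 = -3.880
Fold change = 2^(−(-3.880)) = 2^3.880 = 14.7230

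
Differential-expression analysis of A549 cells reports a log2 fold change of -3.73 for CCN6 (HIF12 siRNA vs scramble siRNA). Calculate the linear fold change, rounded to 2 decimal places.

Fold change = 2^(-3.73) = 0.075
That is, CCN6 drops to 7.5% of the scramble siRNA level.

0.08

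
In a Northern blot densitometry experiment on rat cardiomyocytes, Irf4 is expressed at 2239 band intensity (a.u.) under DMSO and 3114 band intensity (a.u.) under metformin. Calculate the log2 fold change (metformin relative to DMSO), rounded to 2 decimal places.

0.48

Fold change = 3114 / 2239 = 1.3908
log2(1.3908) = 0.476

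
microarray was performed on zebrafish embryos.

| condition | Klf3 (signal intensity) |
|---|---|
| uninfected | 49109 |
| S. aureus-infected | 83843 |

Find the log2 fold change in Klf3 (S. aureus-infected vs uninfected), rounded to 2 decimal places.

0.77

Fold change = 83843 / 49109 = 1.7073
log2(1.7073) = 0.772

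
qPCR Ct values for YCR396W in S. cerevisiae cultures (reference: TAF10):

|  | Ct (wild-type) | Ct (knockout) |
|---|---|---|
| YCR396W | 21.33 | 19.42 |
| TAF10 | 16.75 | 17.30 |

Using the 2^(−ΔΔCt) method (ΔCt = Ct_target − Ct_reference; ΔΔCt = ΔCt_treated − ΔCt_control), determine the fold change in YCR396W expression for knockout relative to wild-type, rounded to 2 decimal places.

5.50

ΔCt(wild-type) = 21.330 − 16.750 = 4.580
ΔCt(knockout) = 19.420 − 17.300 = 2.120
ΔΔCt = 2.120 − 4.580 = -2.460
Fold change = 2^(−(-2.460)) = 2^2.460 = 5.502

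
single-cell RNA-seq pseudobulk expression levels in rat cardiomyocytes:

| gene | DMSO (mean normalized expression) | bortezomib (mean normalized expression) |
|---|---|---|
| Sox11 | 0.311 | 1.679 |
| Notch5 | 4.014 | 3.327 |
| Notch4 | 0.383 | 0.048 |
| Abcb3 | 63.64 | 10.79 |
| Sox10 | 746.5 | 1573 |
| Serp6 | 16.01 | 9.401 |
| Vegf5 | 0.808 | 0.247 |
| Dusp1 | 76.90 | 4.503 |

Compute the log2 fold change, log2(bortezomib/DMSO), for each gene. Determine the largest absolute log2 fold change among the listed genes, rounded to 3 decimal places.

4.094

log2(1.679/0.311) = 2.433  (Sox11)
log2(3.327/4.014) = -0.271  (Notch5)
log2(0.048/0.383) = -2.996  (Notch4)
log2(10.79/63.64) = -2.560  (Abcb3)
log2(1573/746.5) = 1.075  (Sox10)
log2(9.401/16.01) = -0.768  (Serp6)
log2(0.247/0.808) = -1.710  (Vegf5)
log2(4.503/76.90) = -4.094  (Dusp1)
The largest magnitude belongs to Dusp1.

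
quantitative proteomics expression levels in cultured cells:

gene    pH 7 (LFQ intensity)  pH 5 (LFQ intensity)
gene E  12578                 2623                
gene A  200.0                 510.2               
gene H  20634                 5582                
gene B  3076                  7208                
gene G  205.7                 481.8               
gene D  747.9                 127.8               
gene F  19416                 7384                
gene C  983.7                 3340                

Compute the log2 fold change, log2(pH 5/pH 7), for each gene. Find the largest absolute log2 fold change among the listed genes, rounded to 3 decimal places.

2.549

log2(2623/12578) = -2.262  (gene E)
log2(510.2/200.0) = 1.351  (gene A)
log2(5582/20634) = -1.886  (gene H)
log2(7208/3076) = 1.229  (gene B)
log2(481.8/205.7) = 1.228  (gene G)
log2(127.8/747.9) = -2.549  (gene D)
log2(7384/19416) = -1.395  (gene F)
log2(3340/983.7) = 1.764  (gene C)
The largest magnitude belongs to gene D.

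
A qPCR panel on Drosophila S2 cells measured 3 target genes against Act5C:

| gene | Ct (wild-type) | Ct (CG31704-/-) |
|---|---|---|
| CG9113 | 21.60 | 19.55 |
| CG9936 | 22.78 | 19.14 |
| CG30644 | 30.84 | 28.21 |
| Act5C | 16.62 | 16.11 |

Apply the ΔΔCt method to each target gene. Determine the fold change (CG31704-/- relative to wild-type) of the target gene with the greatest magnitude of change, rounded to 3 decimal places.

8.754

CG9113: ΔΔCt = (19.55−16.11) − (21.60−16.62) = 3.44 − 4.98 = -1.54; fold change = 2^1.54 = 2.908
CG9936: ΔΔCt = (19.14−16.11) − (22.78−16.62) = 3.03 − 6.16 = -3.13; fold change = 2^3.13 = 8.754
CG30644: ΔΔCt = (28.21−16.11) − (30.84−16.62) = 12.10 − 14.22 = -2.12; fold change = 2^2.12 = 4.347
CG9936 has the largest |ΔΔCt| = 3.13.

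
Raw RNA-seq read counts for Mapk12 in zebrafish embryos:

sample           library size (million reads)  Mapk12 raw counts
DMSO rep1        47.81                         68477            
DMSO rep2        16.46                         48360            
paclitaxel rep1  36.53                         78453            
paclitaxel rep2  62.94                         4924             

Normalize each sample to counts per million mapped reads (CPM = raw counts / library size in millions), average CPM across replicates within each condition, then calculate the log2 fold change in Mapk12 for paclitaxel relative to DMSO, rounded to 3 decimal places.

-0.973

CPM(DMSO rep1) = 68477 / 47.81 = 1432.2736
CPM(DMSO rep2) = 48360 / 16.46 = 2938.0316
CPM(paclitaxel rep1) = 78453 / 36.53 = 2147.6321
CPM(paclitaxel rep2) = 4924 / 62.94 = 78.2332
mean CPM(DMSO) = 2185.1526; mean CPM(paclitaxel) = 1112.9327
Fold change = 1112.9327 / 2185.1526 = 0.50932
log2(0.50932) = -0.9734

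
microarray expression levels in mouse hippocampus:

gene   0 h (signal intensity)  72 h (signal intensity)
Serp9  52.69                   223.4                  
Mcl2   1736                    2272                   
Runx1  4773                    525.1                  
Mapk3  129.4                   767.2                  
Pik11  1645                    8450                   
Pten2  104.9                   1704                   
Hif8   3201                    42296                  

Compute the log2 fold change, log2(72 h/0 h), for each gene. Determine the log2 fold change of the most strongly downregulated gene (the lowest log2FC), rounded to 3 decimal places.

-3.184

log2(223.4/52.69) = 2.084  (Serp9)
log2(2272/1736) = 0.388  (Mcl2)
log2(525.1/4773) = -3.184  (Runx1)
log2(767.2/129.4) = 2.568  (Mapk3)
log2(8450/1645) = 2.361  (Pik11)
log2(1704/104.9) = 4.022  (Pten2)
log2(42296/3201) = 3.724  (Hif8)
Runx1 is most strongly downregulated.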